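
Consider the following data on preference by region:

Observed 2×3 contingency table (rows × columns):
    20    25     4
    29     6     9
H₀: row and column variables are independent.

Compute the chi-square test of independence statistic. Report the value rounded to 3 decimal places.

test statistic = 14.996

Row totals [49, 44], col totals [49, 31, 13], n=93
χ² = (20−25.82)²/25.82 + (25−16.33)²/16.33 + (4−6.85)²/6.85 + (29−23.18)²/23.18 + (6−14.67)²/14.67 + (9−6.15)²/6.15 = 14.9958
df = 2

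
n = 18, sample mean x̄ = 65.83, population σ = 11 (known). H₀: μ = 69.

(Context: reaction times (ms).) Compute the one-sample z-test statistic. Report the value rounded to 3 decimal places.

test statistic = -1.223

SE = σ/√n = 11/√18 = 2.5927
z = (x̄−μ₀)/SE = (65.83−69)/2.5927 = -1.2227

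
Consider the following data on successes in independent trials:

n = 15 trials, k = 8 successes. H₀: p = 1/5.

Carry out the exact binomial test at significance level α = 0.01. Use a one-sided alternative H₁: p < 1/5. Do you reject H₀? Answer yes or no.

reject H₀: no

Exact binomial: n=15, k=8, p₀=1/5=0.2000
P(X≤8) from Σ C(n,i)·p₀^i·(1−p₀)^(n−i)
p-value (one-sided, H₁ less) = 0.99922
At α=0.01: p ≥ α → fail to reject H₀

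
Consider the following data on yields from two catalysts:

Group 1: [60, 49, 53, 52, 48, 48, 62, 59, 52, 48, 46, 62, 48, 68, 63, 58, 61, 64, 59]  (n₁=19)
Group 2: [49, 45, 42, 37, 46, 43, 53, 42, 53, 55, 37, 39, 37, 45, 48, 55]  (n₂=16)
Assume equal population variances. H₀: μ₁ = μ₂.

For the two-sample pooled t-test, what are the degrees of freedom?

degrees of freedom = 33

df = n₁ + n₂ − 2 = 19 + 16 − 2 = 33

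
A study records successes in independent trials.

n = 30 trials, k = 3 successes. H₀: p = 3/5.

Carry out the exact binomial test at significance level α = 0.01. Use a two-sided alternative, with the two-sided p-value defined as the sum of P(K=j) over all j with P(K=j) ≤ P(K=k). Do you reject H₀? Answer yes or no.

Exact binomial: n=30, k=3, p₀=3/5=0.6000
P(X=j) = C(n,j)·p₀^j·(1−p₀)^(n−j); p = Σ P(X=j) over j with P(X=j) ≤ P(X=3)
p-value (two-sided) = 0.00000
At α=0.01: p < α → reject H₀

reject H₀: yes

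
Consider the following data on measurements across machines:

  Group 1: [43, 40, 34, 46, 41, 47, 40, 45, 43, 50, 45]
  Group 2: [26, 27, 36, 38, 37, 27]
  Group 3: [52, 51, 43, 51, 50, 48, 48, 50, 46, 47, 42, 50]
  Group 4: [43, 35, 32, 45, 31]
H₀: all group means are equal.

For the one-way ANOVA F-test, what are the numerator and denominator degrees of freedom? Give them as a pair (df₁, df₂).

k = 4 groups, N = 34 total
df = (k−1, N−k) = (4−1, 34−4) = (3, 30)

degrees of freedom = [3, 30]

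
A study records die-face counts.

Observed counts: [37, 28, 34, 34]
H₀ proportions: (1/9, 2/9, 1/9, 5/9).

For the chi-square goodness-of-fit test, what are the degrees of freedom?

df = k − 1 = 4 − 1 = 3

degrees of freedom = 3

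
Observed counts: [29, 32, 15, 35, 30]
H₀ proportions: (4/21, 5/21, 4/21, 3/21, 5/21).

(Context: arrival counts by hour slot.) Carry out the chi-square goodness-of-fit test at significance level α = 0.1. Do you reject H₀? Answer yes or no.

reject H₀: yes

n = 141; E_i = n·p_i = [26.86, 33.57, 26.86, 20.14, 33.57]
χ² = (29−26.86)²/26.86 + (32−33.57)²/33.57 + (15−26.86)²/26.86 + (35−20.14)²/20.14 + (30−33.57)²/33.57 = 16.8177
df = 4
p-value (upper-tail) = 0.00210
At α=0.1: p < α → reject H₀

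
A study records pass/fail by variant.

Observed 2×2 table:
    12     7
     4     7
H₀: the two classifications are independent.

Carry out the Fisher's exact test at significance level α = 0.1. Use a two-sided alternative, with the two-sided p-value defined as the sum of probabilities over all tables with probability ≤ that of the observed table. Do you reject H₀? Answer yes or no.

reject H₀: no

Margins: r₁=19, r₂=11, c₁=16, c₂=14, n=30
p_obs = C(19,12)·C(11,4)/C(30,16); sum pmf over tables with pmf ≤ p_obs
p-value (two-sided) = 0.25677
At α=0.1: p ≥ α → fail to reject H₀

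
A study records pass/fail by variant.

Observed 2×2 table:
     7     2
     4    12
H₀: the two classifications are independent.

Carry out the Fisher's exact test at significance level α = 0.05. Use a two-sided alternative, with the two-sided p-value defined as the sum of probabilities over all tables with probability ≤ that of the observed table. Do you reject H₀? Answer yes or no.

reject H₀: yes

Margins: r₁=9, r₂=16, c₁=11, c₂=14, n=25
p_obs = C(9,7)·C(16,4)/C(25,11); sum pmf over tables with pmf ≤ p_obs
p-value (two-sided) = 0.01684
At α=0.05: p < α → reject H₀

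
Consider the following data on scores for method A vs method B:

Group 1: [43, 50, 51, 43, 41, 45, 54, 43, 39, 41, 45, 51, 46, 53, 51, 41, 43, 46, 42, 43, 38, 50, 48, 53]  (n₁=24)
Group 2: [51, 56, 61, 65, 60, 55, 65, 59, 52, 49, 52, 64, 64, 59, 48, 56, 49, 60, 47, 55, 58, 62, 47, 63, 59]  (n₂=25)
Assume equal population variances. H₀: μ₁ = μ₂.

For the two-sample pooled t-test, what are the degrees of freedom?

df = n₁ + n₂ − 2 = 24 + 25 − 2 = 47

degrees of freedom = 47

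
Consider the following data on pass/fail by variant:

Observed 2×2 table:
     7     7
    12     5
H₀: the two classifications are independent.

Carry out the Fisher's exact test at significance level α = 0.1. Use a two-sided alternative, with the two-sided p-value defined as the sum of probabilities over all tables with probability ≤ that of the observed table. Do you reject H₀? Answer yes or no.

Margins: r₁=14, r₂=17, c₁=19, c₂=12, n=31
p_obs = C(14,7)·C(17,12)/C(31,19); sum pmf over tables with pmf ≤ p_obs
p-value (two-sided) = 0.28831
At α=0.1: p ≥ α → fail to reject H₀

reject H₀: no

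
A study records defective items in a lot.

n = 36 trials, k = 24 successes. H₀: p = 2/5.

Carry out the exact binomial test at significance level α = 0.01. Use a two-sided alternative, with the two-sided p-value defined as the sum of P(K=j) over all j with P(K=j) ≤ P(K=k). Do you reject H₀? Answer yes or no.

Exact binomial: n=36, k=24, p₀=2/5=0.4000
P(X=j) = C(n,j)·p₀^j·(1−p₀)^(n−j); p = Σ P(X=j) over j with P(X=j) ≤ P(X=24)
p-value (two-sided) = 0.00176
At α=0.01: p < α → reject H₀

reject H₀: yes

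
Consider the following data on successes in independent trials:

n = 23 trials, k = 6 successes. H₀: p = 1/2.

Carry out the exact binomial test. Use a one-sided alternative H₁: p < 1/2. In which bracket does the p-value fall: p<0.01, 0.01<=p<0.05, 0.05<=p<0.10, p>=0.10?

Exact binomial: n=23, k=6, p₀=1/2=0.5000
P(X≤6) from Σ C(n,i)·p₀^i·(1−p₀)^(n−i)
p-value (one-sided, H₁ less) = 0.01734
→ bracket: 0.01<=p<0.05

p-value bracket: 0.01<=p<0.05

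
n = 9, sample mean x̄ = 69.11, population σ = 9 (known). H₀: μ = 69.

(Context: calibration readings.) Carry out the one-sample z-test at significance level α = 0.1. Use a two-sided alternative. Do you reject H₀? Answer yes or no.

reject H₀: no

SE = σ/√n = 9/√9 = 3.0000
z = (x̄−μ₀)/SE = (69.11−69)/3.0000 = 0.0367
p-value (two-sided) = 0.97075
At α=0.1: p ≥ α → fail to reject H₀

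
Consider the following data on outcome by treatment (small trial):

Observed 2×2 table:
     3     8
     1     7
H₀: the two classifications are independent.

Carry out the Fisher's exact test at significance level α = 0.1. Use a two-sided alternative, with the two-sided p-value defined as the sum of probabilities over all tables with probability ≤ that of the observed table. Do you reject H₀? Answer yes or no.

reject H₀: no

Margins: r₁=11, r₂=8, c₁=4, c₂=15, n=19
p_obs = C(11,3)·C(8,1)/C(19,4); sum pmf over tables with pmf ≤ p_obs
p-value (two-sided) = 0.60268
At α=0.1: p ≥ α → fail to reject H₀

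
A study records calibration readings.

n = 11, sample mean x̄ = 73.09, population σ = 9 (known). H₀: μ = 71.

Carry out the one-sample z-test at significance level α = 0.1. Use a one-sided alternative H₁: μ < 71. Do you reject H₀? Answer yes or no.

reject H₀: no

SE = σ/√n = 9/√11 = 2.7136
z = (x̄−μ₀)/SE = (73.09−71)/2.7136 = 0.7702
p-value (one-sided, H₁ less) = 0.77941
At α=0.1: p ≥ α → fail to reject H₀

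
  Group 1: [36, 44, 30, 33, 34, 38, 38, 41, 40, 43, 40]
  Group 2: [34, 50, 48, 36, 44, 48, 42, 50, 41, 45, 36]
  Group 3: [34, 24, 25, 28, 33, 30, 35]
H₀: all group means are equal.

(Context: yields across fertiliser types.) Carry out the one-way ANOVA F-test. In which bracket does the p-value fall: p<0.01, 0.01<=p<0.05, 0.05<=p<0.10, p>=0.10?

Group means [37.91, 43.09, 29.86], grand mean 37.931
SSB = Σnᵢ(x̄ᵢ−x̄)² = 749.187; SSW = ΣΣ(x−x̄ᵢ)² = 638.675
MSB = 749.187/2 = 374.5934; MSW = 638.675/26 = 24.5644
F = MSB/MSW = 15.2494
df = (2, 26)
p-value (upper-tail) = 0.00004
→ bracket: p<0.01

p-value bracket: p<0.01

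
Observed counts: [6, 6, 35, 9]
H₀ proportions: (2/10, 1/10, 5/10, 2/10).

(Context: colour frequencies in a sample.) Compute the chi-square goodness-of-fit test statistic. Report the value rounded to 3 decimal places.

test statistic = 4.625

n = 56; E_i = n·p_i = [11.20, 5.60, 28.00, 11.20]
χ² = (6−11.20)²/11.20 + (6−5.60)²/5.60 + (35−28.00)²/28.00 + (9−11.20)²/11.20 = 4.6250
df = 3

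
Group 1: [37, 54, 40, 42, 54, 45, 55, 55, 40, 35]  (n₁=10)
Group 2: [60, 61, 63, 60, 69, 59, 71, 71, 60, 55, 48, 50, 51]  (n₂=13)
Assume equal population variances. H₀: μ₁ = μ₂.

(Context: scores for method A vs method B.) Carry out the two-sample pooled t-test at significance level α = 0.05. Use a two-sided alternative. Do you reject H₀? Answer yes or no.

x̄₁=45.700, s₁=8.028, n₁=10
x̄₂=59.846, s₂=7.548, n₂=13
s_p² = [9·8.028² + 12·7.548²]/21 = 60.1806
SE = √(s_p²·(1/10+1/13)) = 3.2630
t = (45.700−59.846)/3.2630 = -4.3353
df = 21
p-value (two-sided) = 0.00029
At α=0.05: p < α → reject H₀

reject H₀: yes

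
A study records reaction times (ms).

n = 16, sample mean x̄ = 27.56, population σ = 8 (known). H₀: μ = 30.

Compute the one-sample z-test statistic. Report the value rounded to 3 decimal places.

SE = σ/√n = 8/√16 = 2.0000
z = (x̄−μ₀)/SE = (27.56−30)/2.0000 = -1.2200

test statistic = -1.220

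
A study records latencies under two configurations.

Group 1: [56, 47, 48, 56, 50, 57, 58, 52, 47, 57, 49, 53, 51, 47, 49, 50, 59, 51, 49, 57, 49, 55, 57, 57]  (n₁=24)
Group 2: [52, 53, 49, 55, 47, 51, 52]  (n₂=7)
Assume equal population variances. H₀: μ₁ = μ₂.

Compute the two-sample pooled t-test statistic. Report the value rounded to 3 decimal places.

test statistic = 0.765

x̄₁=52.542, s₁=4.075, n₁=24
x̄₂=51.286, s₂=2.628, n₂=7
s_p² = [23·4.075² + 6·2.628²]/29 = 14.5995
SE = √(s_p²·(1/24+1/7)) = 1.6413
t = (52.542−51.286)/1.6413 = 0.7652
df = 29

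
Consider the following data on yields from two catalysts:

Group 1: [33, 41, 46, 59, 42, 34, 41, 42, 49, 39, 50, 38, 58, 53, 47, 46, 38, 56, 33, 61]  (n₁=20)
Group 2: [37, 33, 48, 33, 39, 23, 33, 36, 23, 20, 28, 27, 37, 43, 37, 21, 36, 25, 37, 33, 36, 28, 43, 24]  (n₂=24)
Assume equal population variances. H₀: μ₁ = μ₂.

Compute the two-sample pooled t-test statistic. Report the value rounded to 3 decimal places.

x̄₁=45.300, s₁=8.718, n₁=20
x̄₂=32.500, s₂=7.489, n₂=24
s_p² = [19·8.718² + 23·7.489²]/42 = 65.1000
SE = √(s_p²·(1/20+1/24)) = 2.4428
t = (45.300−32.500)/2.4428 = 5.2398
df = 42

test statistic = 5.240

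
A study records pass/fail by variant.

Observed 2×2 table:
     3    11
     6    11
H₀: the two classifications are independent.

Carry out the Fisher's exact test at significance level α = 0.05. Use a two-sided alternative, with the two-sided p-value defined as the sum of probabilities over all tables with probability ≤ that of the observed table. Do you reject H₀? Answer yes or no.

Margins: r₁=14, r₂=17, c₁=9, c₂=22, n=31
p_obs = C(14,3)·C(17,6)/C(31,9); sum pmf over tables with pmf ≤ p_obs
p-value (two-sided) = 0.45640
At α=0.05: p ≥ α → fail to reject H₀

reject H₀: no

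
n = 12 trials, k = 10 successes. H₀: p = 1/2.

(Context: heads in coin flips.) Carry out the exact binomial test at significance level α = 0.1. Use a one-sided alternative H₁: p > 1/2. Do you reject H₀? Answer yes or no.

Exact binomial: n=12, k=10, p₀=1/2=0.5000
P(X≥10) from Σ C(n,i)·p₀^i·(1−p₀)^(n−i)
p-value (one-sided, H₁ greater) = 0.01929
At α=0.1: p < α → reject H₀

reject H₀: yes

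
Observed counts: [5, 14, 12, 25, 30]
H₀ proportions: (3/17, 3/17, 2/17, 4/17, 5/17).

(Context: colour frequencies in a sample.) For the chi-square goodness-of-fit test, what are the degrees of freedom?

df = k − 1 = 5 − 1 = 4

degrees of freedom = 4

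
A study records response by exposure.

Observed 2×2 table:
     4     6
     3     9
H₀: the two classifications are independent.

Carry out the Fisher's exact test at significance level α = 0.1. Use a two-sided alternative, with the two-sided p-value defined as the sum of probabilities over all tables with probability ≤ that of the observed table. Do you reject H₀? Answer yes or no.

reject H₀: no

Margins: r₁=10, r₂=12, c₁=7, c₂=15, n=22
p_obs = C(10,4)·C(12,3)/C(22,7); sum pmf over tables with pmf ≤ p_obs
p-value (two-sided) = 0.65170
At α=0.1: p ≥ α → fail to reject H₀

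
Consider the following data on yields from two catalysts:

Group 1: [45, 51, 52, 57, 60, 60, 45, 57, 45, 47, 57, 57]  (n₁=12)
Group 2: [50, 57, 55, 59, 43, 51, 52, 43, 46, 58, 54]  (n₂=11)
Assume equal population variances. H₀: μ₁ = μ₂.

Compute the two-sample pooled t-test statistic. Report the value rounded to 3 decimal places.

test statistic = 0.456

x̄₁=52.750, s₁=5.987, n₁=12
x̄₂=51.636, s₂=5.697, n₂=11
s_p² = [11·5.987² + 10·5.697²]/21 = 34.2284
SE = √(s_p²·(1/12+1/11)) = 2.4421
t = (52.750−51.636)/2.4421 = 0.4560
df = 21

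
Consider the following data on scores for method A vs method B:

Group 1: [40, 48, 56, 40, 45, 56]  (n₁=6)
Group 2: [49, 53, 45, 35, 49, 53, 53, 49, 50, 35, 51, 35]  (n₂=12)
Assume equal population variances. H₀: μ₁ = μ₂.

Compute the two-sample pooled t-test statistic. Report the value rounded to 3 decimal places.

test statistic = 0.299

x̄₁=47.500, s₁=7.259, n₁=6
x̄₂=46.417, s₂=7.242, n₂=12
s_p² = [5·7.259² + 11·7.242²]/16 = 52.5260
SE = √(s_p²·(1/6+1/12)) = 3.6237
t = (47.500−46.417)/3.6237 = 0.2990
df = 16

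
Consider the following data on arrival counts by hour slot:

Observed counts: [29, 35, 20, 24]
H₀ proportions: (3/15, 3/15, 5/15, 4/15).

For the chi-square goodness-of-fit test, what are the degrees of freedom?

degrees of freedom = 3

df = k − 1 = 4 − 1 = 3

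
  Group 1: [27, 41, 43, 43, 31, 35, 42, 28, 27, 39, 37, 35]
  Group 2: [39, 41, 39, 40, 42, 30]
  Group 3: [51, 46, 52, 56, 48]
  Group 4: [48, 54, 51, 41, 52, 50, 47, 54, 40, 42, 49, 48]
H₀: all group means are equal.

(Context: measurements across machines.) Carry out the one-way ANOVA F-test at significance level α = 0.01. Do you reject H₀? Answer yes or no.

Group means [35.67, 38.50, 50.60, 48.00], grand mean 42.514
SSB = Σnᵢ(x̄ᵢ−x̄)² = 1347.376; SSW = ΣΣ(x−x̄ᵢ)² = 825.367
MSB = 1347.376/3 = 449.1254; MSW = 825.367/31 = 26.6247
F = MSB/MSW = 16.8687
df = (3, 31)
p-value (upper-tail) = 0.00000
At α=0.01: p < α → reject H₀

reject H₀: yes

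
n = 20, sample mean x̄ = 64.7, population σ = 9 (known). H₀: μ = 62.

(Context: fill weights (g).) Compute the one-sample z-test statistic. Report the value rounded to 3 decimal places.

SE = σ/√n = 9/√20 = 2.0125
z = (x̄−μ₀)/SE = (64.7−62)/2.0125 = 1.3416

test statistic = 1.342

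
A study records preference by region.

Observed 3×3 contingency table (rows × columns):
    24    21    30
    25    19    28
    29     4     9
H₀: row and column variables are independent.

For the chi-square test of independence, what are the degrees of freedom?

degrees of freedom = 4

df = (r−1)(c−1) = (3−1)·(3−1) = 4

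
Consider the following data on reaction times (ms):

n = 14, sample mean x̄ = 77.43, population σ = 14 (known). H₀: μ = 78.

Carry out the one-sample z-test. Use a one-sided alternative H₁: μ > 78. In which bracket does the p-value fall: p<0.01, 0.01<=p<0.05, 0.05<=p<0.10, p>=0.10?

SE = σ/√n = 14/√14 = 3.7417
z = (x̄−μ₀)/SE = (77.43−78)/3.7417 = -0.1523
p-value (one-sided, H₁ greater) = 0.56054
→ bracket: p>=0.10

p-value bracket: p>=0.10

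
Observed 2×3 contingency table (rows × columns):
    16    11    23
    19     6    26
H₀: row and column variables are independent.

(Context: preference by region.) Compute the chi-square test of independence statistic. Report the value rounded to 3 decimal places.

Row totals [50, 51], col totals [35, 17, 49], n=101
χ² = (16−17.33)²/17.33 + (11−8.42)²/8.42 + (23−24.26)²/24.26 + (19−17.67)²/17.67 + (6−8.58)²/8.58 + (26−24.74)²/24.74 = 1.9017
df = 2

test statistic = 1.902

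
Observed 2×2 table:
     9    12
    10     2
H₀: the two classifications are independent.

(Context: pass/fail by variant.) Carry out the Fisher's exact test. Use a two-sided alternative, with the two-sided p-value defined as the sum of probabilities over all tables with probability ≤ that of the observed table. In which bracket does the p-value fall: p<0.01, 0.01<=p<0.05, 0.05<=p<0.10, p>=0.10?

p-value bracket: 0.01<=p<0.05

Margins: r₁=21, r₂=12, c₁=19, c₂=14, n=33
p_obs = C(21,9)·C(12,10)/C(33,19); sum pmf over tables with pmf ≤ p_obs
p-value (two-sided) = 0.03279
→ bracket: 0.01<=p<0.05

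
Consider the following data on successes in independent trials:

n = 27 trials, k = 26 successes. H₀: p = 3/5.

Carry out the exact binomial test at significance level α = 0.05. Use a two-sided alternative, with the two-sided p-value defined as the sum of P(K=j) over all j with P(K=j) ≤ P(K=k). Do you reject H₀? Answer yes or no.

reject H₀: yes

Exact binomial: n=27, k=26, p₀=3/5=0.6000
P(X=j) = C(n,j)·p₀^j·(1−p₀)^(n−j); p = Σ P(X=j) over j with P(X=j) ≤ P(X=26)
p-value (two-sided) = 0.00003
At α=0.05: p < α → reject H₀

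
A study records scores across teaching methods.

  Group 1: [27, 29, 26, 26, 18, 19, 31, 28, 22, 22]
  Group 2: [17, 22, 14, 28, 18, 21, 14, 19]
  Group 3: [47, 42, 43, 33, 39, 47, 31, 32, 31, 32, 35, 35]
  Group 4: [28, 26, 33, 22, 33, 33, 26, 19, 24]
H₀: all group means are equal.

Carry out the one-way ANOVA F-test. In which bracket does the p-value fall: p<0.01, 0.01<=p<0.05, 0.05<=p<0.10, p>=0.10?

p-value bracket: p<0.01

Group means [24.80, 19.12, 37.25, 27.11], grand mean 28.000
SSB = Σnᵢ(x̄ᵢ−x̄)² = 1766.386; SSW = ΣΣ(x−x̄ᵢ)² = 937.614
MSB = 1766.386/3 = 588.7954; MSW = 937.614/35 = 26.7890
F = MSB/MSW = 21.9790
df = (3, 35)
p-value (upper-tail) = 0.00000
→ bracket: p<0.01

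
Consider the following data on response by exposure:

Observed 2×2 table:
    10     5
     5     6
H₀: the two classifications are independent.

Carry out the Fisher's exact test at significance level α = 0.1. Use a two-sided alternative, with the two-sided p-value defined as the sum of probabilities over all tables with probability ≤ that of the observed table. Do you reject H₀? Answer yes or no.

reject H₀: no

Margins: r₁=15, r₂=11, c₁=15, c₂=11, n=26
p_obs = C(15,10)·C(11,5)/C(26,15); sum pmf over tables with pmf ≤ p_obs
p-value (two-sided) = 0.42586
At α=0.1: p ≥ α → fail to reject H₀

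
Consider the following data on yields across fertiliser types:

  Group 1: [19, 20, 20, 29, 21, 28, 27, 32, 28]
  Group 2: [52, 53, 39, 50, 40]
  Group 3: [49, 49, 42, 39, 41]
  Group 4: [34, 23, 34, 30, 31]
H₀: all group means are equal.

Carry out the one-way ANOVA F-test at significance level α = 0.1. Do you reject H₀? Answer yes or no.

reject H₀: yes

Group means [24.89, 46.80, 44.00, 30.40], grand mean 34.583
SSB = Σnᵢ(x̄ᵢ−x̄)² = 2122.944; SSW = ΣΣ(x−x̄ᵢ)² = 540.889
MSB = 2122.944/3 = 707.6481; MSW = 540.889/20 = 27.0444
F = MSB/MSW = 26.1661
df = (3, 20)
p-value (upper-tail) = 0.00000
At α=0.1: p < α → reject H₀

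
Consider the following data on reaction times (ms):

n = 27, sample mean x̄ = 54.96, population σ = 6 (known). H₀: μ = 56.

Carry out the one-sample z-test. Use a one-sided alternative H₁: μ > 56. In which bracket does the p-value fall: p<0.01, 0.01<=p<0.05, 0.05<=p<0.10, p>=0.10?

SE = σ/√n = 6/√27 = 1.1547
z = (x̄−μ₀)/SE = (54.96−56)/1.1547 = -0.9007
p-value (one-sided, H₁ greater) = 0.81612
→ bracket: p>=0.10

p-value bracket: p>=0.10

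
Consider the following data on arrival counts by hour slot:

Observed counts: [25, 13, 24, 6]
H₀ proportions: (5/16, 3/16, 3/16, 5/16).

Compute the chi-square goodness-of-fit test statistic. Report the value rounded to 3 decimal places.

n = 68; E_i = n·p_i = [21.25, 12.75, 12.75, 21.25]
χ² = (25−21.25)²/21.25 + (13−12.75)²/12.75 + (24−12.75)²/12.75 + (6−21.25)²/21.25 = 21.5373
df = 3

test statistic = 21.537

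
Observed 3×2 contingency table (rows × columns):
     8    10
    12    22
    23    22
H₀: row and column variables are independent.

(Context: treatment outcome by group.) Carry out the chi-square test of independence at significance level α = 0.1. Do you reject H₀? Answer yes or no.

Row totals [18, 34, 45], col totals [43, 54], n=97
χ² = (8−7.98)²/7.98 + (10−10.02)²/10.02 + (12−15.07)²/15.07 + (22−18.93)²/18.93 + (23−19.95)²/19.95 + (22−25.05)²/25.05 = 1.9634
df = 2
p-value (upper-tail) = 0.37466
At α=0.1: p ≥ α → fail to reject H₀

reject H₀: no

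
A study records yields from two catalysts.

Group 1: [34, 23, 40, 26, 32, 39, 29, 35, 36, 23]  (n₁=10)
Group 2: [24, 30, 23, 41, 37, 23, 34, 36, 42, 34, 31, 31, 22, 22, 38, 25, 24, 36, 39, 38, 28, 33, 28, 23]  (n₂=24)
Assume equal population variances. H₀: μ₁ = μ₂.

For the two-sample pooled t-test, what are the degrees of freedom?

df = n₁ + n₂ − 2 = 10 + 24 − 2 = 32

degrees of freedom = 32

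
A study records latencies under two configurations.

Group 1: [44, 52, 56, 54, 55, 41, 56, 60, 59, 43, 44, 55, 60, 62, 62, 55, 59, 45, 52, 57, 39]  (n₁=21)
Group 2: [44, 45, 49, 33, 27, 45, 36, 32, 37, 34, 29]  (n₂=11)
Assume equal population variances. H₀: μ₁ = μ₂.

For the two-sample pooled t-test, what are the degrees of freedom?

degrees of freedom = 30

df = n₁ + n₂ − 2 = 21 + 11 − 2 = 30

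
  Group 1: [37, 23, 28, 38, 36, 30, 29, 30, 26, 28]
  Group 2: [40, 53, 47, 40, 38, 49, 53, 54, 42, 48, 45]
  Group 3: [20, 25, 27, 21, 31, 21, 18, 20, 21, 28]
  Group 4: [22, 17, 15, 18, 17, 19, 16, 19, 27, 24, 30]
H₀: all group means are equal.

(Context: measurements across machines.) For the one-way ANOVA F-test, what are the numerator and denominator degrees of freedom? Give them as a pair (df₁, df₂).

degrees of freedom = [3, 38]

k = 4 groups, N = 42 total
df = (k−1, N−k) = (4−1, 42−4) = (3, 38)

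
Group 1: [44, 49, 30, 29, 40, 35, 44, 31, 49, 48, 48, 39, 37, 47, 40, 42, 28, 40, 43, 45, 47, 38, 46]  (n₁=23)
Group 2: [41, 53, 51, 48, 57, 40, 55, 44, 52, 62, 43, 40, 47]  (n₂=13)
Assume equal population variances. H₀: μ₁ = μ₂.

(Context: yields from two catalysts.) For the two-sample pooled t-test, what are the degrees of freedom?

degrees of freedom = 34

df = n₁ + n₂ − 2 = 23 + 13 − 2 = 34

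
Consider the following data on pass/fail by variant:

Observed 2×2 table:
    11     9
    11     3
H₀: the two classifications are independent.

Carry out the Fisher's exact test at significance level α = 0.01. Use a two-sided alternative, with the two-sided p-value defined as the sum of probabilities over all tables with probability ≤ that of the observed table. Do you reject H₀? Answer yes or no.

Margins: r₁=20, r₂=14, c₁=22, c₂=12, n=34
p_obs = C(20,11)·C(14,11)/C(34,22); sum pmf over tables with pmf ≤ p_obs
p-value (two-sided) = 0.27476
At α=0.01: p ≥ α → fail to reject H₀

reject H₀: no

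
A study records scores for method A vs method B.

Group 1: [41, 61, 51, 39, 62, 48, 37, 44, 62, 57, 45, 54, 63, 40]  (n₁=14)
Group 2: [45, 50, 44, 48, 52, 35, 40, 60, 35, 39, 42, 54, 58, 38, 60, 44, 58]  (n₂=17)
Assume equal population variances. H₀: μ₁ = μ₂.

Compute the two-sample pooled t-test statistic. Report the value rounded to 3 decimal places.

x̄₁=50.286, s₁=9.523, n₁=14
x̄₂=47.176, s₂=8.633, n₂=17
s_p² = [13·9.523² + 16·8.633²]/29 = 81.7699
SE = √(s_p²·(1/14+1/17)) = 3.2635
t = (50.286−47.176)/3.2635 = 0.9527
df = 29

test statistic = 0.953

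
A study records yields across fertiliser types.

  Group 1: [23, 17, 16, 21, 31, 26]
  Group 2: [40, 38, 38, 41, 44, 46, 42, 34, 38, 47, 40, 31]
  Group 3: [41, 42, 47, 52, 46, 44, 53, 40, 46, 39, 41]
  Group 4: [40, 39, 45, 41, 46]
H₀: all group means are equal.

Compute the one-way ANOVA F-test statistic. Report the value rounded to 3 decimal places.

Group means [22.33, 39.92, 44.64, 42.20], grand mean 38.676
SSB = Σnᵢ(x̄ᵢ−x̄)² = 2073.846; SSW = ΣΣ(x−x̄ᵢ)² = 653.595
MSB = 2073.846/3 = 691.2819; MSW = 653.595/30 = 21.7865
F = MSB/MSW = 31.7298
df = (3, 30)

test statistic = 31.730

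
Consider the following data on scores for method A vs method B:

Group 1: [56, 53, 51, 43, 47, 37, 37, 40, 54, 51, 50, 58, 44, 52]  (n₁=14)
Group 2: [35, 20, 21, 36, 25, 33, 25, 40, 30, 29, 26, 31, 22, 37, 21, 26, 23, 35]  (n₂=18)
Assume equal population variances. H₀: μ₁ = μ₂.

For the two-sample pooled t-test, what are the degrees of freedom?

df = n₁ + n₂ − 2 = 14 + 18 − 2 = 30

degrees of freedom = 30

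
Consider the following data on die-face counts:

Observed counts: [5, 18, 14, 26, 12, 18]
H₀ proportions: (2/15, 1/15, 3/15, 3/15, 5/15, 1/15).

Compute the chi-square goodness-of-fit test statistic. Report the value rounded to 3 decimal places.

test statistic = 65.059

n = 93; E_i = n·p_i = [12.40, 6.20, 18.60, 18.60, 31.00, 6.20]
χ² = (5−12.40)²/12.40 + (18−6.20)²/6.20 + (14−18.60)²/18.60 + (26−18.60)²/18.60 + (12−31.00)²/31.00 + (18−6.20)²/6.20 = 65.0591
df = 5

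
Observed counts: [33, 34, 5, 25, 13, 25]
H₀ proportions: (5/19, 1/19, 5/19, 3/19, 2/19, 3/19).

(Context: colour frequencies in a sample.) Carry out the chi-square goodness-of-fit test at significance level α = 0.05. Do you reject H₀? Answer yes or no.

reject H₀: yes

n = 135; E_i = n·p_i = [35.53, 7.11, 35.53, 21.32, 14.21, 21.32]
χ² = (33−35.53)²/35.53 + (34−7.11)²/7.11 + (5−35.53)²/35.53 + (25−21.32)²/21.32 + (13−14.21)²/14.21 + (25−21.32)²/21.32 = 129.5879
df = 5
p-value (upper-tail) = 0.00000
At α=0.05: p < α → reject H₀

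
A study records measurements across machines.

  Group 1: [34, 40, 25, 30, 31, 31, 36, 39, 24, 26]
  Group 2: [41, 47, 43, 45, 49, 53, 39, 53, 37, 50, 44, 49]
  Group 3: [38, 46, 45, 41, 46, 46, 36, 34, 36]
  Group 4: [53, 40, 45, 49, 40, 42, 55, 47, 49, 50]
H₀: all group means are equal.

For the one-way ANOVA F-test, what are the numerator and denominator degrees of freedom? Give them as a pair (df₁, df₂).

degrees of freedom = [3, 37]

k = 4 groups, N = 41 total
df = (k−1, N−k) = (4−1, 41−4) = (3, 37)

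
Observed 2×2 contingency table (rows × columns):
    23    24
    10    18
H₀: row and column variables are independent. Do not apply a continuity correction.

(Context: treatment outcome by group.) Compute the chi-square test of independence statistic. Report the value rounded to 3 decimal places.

Row totals [47, 28], col totals [33, 42], n=75
χ² = (23−20.68)²/20.68 + (24−26.32)²/26.32 + (10−12.32)²/12.32 + (18−15.68)²/15.68 = 1.2449
df = 1

test statistic = 1.245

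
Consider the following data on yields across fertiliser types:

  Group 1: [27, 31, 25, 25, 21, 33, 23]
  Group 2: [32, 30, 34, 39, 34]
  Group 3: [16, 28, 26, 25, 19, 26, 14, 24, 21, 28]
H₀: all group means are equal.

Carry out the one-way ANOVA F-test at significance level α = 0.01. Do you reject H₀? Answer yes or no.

reject H₀: yes

Group means [26.43, 33.80, 22.70], grand mean 26.409
SSB = Σnᵢ(x̄ᵢ−x̄)² = 410.704; SSW = ΣΣ(x−x̄ᵢ)² = 376.614
MSB = 410.704/2 = 205.3519; MSW = 376.614/19 = 19.8218
F = MSB/MSW = 10.3599
df = (2, 19)
p-value (upper-tail) = 0.00091
At α=0.01: p < α → reject H₀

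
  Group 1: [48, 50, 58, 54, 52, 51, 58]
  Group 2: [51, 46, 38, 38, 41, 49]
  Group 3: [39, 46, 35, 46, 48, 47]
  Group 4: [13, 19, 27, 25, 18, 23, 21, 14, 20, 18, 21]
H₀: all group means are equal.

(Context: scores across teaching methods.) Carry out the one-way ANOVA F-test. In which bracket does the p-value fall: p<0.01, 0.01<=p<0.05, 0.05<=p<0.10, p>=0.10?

p-value bracket: p<0.01

Group means [53.00, 43.83, 43.50, 19.91], grand mean 37.133
SSB = Σnᵢ(x̄ᵢ−x̄)² = 5538.224; SSW = ΣΣ(x−x̄ᵢ)² = 565.242
MSB = 5538.224/3 = 1846.0747; MSW = 565.242/26 = 21.7401
F = MSB/MSW = 84.9157
df = (3, 26)
p-value (upper-tail) = 0.00000
→ bracket: p<0.01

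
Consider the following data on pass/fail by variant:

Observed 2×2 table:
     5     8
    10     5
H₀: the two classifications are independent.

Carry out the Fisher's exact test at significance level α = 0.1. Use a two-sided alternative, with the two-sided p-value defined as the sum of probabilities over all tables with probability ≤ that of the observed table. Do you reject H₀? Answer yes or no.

reject H₀: no

Margins: r₁=13, r₂=15, c₁=15, c₂=13, n=28
p_obs = C(13,5)·C(15,10)/C(28,15); sum pmf over tables with pmf ≤ p_obs
p-value (two-sided) = 0.25451
At α=0.1: p ≥ α → fail to reject H₀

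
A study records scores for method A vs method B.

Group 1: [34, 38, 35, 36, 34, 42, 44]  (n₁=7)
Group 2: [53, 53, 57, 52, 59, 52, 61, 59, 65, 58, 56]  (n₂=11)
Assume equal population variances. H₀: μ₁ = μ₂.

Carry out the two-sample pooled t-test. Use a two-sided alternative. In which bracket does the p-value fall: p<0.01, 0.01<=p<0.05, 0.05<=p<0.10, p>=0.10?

x̄₁=37.571, s₁=3.994, n₁=7
x̄₂=56.818, s₂=4.143, n₂=11
s_p² = [6·3.994² + 10·4.143²]/16 = 16.7094
SE = √(s_p²·(1/7+1/11)) = 1.9764
t = (37.571−56.818)/1.9764 = -9.7384
df = 16
p-value (two-sided) = 0.00000
→ bracket: p<0.01

p-value bracket: p<0.01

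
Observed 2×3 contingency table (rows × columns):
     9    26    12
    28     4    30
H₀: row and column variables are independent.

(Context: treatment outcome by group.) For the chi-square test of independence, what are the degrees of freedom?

df = (r−1)(c−1) = (2−1)·(3−1) = 2

degrees of freedom = 2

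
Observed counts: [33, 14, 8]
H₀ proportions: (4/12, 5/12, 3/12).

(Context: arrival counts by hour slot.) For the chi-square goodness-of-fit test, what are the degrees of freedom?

df = k − 1 = 3 − 1 = 2

degrees of freedom = 2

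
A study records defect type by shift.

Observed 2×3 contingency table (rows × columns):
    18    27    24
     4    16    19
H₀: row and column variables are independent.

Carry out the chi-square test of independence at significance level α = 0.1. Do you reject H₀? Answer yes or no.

reject H₀: no

Row totals [69, 39], col totals [22, 43, 43], n=108
χ² = (18−14.06)²/14.06 + (27−27.47)²/27.47 + (24−27.47)²/27.47 + (4−7.94)²/7.94 + (16−15.53)²/15.53 + (19−15.53)²/15.53 = 4.3031
df = 2
p-value (upper-tail) = 0.11630
At α=0.1: p ≥ α → fail to reject H₀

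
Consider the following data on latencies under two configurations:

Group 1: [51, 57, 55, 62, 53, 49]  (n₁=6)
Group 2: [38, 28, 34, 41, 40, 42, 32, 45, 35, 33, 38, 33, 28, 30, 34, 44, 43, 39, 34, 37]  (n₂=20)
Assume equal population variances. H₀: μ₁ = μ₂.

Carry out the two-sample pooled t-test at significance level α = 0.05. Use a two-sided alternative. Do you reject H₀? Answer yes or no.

reject H₀: yes

x̄₁=54.500, s₁=4.637, n₁=6
x̄₂=36.400, s₂=5.113, n₂=20
s_p² = [5·4.637² + 19·5.113²]/24 = 25.1792
SE = √(s_p²·(1/6+1/20)) = 2.3357
t = (54.500−36.400)/2.3357 = 7.7493
df = 24
p-value (two-sided) = 0.00000
At α=0.05: p < α → reject H₀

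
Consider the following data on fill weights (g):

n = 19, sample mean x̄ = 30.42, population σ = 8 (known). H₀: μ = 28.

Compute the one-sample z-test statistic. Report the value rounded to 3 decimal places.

test statistic = 1.319

SE = σ/√n = 8/√19 = 1.8353
z = (x̄−μ₀)/SE = (30.42−28)/1.8353 = 1.3186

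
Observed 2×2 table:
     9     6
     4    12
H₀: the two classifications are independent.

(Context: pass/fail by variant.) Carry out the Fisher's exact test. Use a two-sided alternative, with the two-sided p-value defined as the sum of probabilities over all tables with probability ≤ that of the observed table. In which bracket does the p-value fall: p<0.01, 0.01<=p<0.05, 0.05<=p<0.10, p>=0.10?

p-value bracket: 0.05<=p<0.10

Margins: r₁=15, r₂=16, c₁=13, c₂=18, n=31
p_obs = C(15,9)·C(16,4)/C(31,13); sum pmf over tables with pmf ≤ p_obs
p-value (two-sided) = 0.07317
→ bracket: 0.05<=p<0.10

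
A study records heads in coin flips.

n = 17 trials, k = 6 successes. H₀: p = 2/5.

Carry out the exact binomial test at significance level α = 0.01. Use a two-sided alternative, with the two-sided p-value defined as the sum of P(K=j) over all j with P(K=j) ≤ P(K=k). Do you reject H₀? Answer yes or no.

Exact binomial: n=17, k=6, p₀=2/5=0.4000
P(X=j) = C(n,j)·p₀^j·(1−p₀)^(n−j); p = Σ P(X=j) over j with P(X=j) ≤ P(X=6)
p-value (two-sided) = 0.80733
At α=0.01: p ≥ α → fail to reject H₀

reject H₀: no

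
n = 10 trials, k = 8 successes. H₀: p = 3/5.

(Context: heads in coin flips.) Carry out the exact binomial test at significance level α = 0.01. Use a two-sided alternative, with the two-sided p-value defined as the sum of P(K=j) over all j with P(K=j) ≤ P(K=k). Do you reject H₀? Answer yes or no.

Exact binomial: n=10, k=8, p₀=3/5=0.6000
P(X=j) = C(n,j)·p₀^j·(1−p₀)^(n−j); p = Σ P(X=j) over j with P(X=j) ≤ P(X=8)
p-value (two-sided) = 0.33353
At α=0.01: p ≥ α → fail to reject H₀

reject H₀: no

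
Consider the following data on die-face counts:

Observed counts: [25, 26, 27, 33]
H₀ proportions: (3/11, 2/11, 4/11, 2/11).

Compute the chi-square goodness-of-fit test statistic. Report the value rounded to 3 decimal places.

n = 111; E_i = n·p_i = [30.27, 20.18, 40.36, 20.18]
χ² = (25−30.27)²/30.27 + (26−20.18)²/20.18 + (27−40.36)²/40.36 + (33−20.18)²/20.18 = 15.1614
df = 3

test statistic = 15.161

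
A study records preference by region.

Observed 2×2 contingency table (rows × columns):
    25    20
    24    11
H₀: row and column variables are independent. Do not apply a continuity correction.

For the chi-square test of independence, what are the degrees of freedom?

degrees of freedom = 1

df = (r−1)(c−1) = (2−1)·(2−1) = 1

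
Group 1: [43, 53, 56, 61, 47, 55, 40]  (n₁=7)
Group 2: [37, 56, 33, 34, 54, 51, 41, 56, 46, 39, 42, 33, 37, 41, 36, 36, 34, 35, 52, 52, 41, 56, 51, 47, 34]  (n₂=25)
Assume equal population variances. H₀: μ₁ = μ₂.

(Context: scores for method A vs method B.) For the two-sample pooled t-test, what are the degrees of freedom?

degrees of freedom = 30

df = n₁ + n₂ − 2 = 7 + 25 − 2 = 30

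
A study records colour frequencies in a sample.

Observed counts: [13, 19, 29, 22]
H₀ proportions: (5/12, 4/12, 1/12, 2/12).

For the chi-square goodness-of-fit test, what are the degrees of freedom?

degrees of freedom = 3

df = k − 1 = 4 − 1 = 3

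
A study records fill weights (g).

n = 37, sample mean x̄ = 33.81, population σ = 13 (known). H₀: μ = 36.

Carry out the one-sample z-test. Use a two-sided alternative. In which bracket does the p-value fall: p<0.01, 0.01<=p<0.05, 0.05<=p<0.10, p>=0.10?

p-value bracket: p>=0.10

SE = σ/√n = 13/√37 = 2.1372
z = (x̄−μ₀)/SE = (33.81−36)/2.1372 = -1.0247
p-value (two-sided) = 0.30550
→ bracket: p>=0.10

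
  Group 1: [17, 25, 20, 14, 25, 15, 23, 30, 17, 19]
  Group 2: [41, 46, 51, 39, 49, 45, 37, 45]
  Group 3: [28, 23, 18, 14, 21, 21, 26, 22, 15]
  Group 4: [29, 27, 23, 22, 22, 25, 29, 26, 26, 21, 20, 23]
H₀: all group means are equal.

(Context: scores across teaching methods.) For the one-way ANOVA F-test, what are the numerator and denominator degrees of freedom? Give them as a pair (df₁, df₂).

k = 4 groups, N = 39 total
df = (k−1, N−k) = (4−1, 39−4) = (3, 35)

degrees of freedom = [3, 35]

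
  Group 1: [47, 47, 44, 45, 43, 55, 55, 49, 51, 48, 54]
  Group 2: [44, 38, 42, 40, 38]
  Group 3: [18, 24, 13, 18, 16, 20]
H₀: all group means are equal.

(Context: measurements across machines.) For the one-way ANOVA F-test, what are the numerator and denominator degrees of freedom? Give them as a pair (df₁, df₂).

degrees of freedom = [2, 19]

k = 3 groups, N = 22 total
df = (k−1, N−k) = (3−1, 22−3) = (2, 19)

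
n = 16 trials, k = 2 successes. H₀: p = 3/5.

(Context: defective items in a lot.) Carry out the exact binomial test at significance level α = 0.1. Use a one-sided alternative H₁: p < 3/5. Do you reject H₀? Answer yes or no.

Exact binomial: n=16, k=2, p₀=3/5=0.6000
P(X≤2) from Σ C(n,i)·p₀^i·(1−p₀)^(n−i)
p-value (one-sided, H₁ less) = 0.00013
At α=0.1: p < α → reject H₀

reject H₀: yes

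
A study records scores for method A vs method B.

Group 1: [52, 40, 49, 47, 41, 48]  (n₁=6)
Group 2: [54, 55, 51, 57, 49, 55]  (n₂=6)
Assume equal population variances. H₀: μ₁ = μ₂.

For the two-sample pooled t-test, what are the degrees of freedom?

df = n₁ + n₂ − 2 = 6 + 6 − 2 = 10

degrees of freedom = 10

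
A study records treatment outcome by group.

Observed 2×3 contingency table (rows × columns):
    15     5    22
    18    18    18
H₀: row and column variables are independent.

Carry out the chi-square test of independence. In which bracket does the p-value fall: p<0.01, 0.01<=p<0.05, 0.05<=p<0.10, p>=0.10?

p-value bracket: 0.01<=p<0.05

Row totals [42, 54], col totals [33, 23, 40], n=96
χ² = (15−14.44)²/14.44 + (5−10.06)²/10.06 + (22−17.50)²/17.50 + (18−18.56)²/18.56 + (18−12.94)²/12.94 + (18−22.50)²/22.50 = 6.6241
df = 2
p-value (upper-tail) = 0.03644
→ bracket: 0.01<=p<0.05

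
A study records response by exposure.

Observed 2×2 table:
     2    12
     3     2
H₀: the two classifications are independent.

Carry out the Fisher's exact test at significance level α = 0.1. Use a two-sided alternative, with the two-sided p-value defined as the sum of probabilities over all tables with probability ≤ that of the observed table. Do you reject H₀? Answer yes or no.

reject H₀: yes

Margins: r₁=14, r₂=5, c₁=5, c₂=14, n=19
p_obs = C(14,2)·C(5,3)/C(19,5); sum pmf over tables with pmf ≤ p_obs
p-value (two-sided) = 0.08437
At α=0.1: p < α → reject H₀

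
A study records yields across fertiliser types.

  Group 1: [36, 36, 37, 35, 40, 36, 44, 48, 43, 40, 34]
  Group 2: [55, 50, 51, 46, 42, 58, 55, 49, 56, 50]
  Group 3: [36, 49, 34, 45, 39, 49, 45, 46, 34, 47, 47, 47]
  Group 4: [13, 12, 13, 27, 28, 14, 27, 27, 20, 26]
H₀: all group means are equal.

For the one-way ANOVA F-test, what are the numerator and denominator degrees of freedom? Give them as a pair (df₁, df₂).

k = 4 groups, N = 43 total
df = (k−1, N−k) = (4−1, 43−4) = (3, 39)

degrees of freedom = [3, 39]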